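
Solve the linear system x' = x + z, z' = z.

Coefficient matrix A = [[1, 1], [0, 1]].
Characteristic polynomial det(A - λI) = λ^2 - 2λ + 1 = 0.
Single eigenvalue λ = 1 with algebraic multiplicity 2.
Eigenvector v = (-1,0); generalized eigenvector w with (A-λI)w=v is (2,-1).
General solution: e^(t)[C_1·v + C_2·(t·v + w)].

x(t) = -C_1e^(t) - C_2te^(t) + 2C_2e^(t), z(t) = -C_2e^(t)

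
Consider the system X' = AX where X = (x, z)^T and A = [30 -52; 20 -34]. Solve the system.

x(t) = -2C_1e^(-2t)sin(4t) + 3C_1e^(-2t)cos(4t) + 3C_2e^(-2t)sin(4t) + 2C_2e^(-2t)cos(4t), z(t) = -C_1e^(-2t)sin(4t) + 2C_1e^(-2t)cos(4t) + 2C_2e^(-2t)sin(4t) + C_2e^(-2t)cos(4t)

Coefficient matrix A = [[30, -52], [20, -34]].
Characteristic polynomial det(A - λI) = λ^2 + 4λ + 20 = 0.
Eigenvalues λ = -2 ± 4i (complex conjugate pair).
For λ=-2+4i: an eigenvector is (3,2) - i(-2,-1) = (3 + 2i, 2 + i).
A real fundamental pair from Re and Im of e^((-2+4i)t)v: X_1 = e^(-2t)(cos(4t)·(3,2) + sin(4t)·(-2,-1)), X_2 = e^(-2t)(sin(4t)·(3,2) - cos(4t)·(-2,-1)).
General solution: C_1X_1 + C_2X_2.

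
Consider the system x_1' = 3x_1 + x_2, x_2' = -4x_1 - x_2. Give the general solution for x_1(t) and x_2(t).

Coefficient matrix A = [[3, 1], [-4, -1]].
Characteristic polynomial det(A - λI) = λ^2 - 2λ + 1 = 0.
Single eigenvalue λ = 1 with algebraic multiplicity 2.
Eigenvector v = (1,-2); generalized eigenvector w with (A-λI)w=v is (-1,3).
General solution: e^(t)[c_1·v + c_2·(t·v + w)].

x_1(t) = c_1e^(t) + c_2te^(t) - c_2e^(t), x_2(t) = -2c_1e^(t) - 2c_2te^(t) + 3c_2e^(t)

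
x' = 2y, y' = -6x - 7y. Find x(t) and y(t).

Coefficient matrix A = [[0, 2], [-6, -7]].
Characteristic polynomial det(A - λI) = λ^2 + 7λ + 12 = 0.
Eigenvalues λ = -3, -4.
For λ=-3: (A-λI) row 1 is [3, 2], so an eigenvector is (-2, 3).
For λ=-4: (A-λI) row 1 is [4, 2], so an eigenvector is (-1, 2).
General solution: C_1e^(-3t)(-2,3) + C_2e^(-4t)(-1,2).

x(t) = -2C_1e^(-3t) - C_2e^(-4t), y(t) = 3C_1e^(-3t) + 2C_2e^(-4t)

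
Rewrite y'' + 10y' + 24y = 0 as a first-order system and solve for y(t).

Let x_1 = y, x_2 = y'. Then x_1' = x_2 and x_2' = -24x_1 - 10x_2.
A = [[0,1],[-24,-10]]; det(A-λI) = λ^2 + 10λ + 24.
Eigenvalues λ = -4, -6 with eigenvectors (1,-4), (1,-6).

y(t) = c_1e^(-4t) + c_2e^(-6t)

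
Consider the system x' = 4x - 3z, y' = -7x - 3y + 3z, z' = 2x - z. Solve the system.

Coefficient matrix A = [[4, 0, -3], [-7, -3, 3], [2, 0, -1]].
det(A - λI) = 0 gives eigenvalues λ = 2, -3, 1.
For λ=2: eigenvector (-3,3,-2).
For λ=-3: eigenvector (0,1,0).
For λ=1: eigenvector (1,-1,1).
General solution: K_1e^(2t)(-3,3,-2) + K_2e^(-3t)(0,1,0) + K_3e^(t)(1,-1,1).

x(t) = -3K_1e^(2t) + K_3e^(t), y(t) = 3K_1e^(2t) + K_2e^(-3t) - K_3e^(t), z(t) = -2K_1e^(2t) + K_3e^(t)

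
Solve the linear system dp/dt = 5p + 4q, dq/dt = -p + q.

p(t) = 2K_1e^(3t) + 2K_2te^(3t) - K_2e^(3t), q(t) = -K_1e^(3t) - K_2te^(3t) + K_2e^(3t)

Coefficient matrix A = [[5, 4], [-1, 1]].
Characteristic polynomial det(A - λI) = λ^2 - 6λ + 9 = 0.
Single eigenvalue λ = 3 with algebraic multiplicity 2.
Eigenvector v = (2,-1); generalized eigenvector w with (A-λI)w=v is (-1,1).
General solution: e^(3t)[K_1·v + K_2·(t·v + w)].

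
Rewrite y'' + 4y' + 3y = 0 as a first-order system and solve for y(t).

Let x_1 = y, x_2 = y'. Then x_1' = x_2 and x_2' = -3x_1 - 4x_2.
A = [[0,1],[-3,-4]]; det(A-λI) = λ^2 + 4λ + 3.
Eigenvalues λ = -1, -3 with eigenvectors (1,-1), (1,-3).

y(t) = c_1e^(-t) + c_2e^(-3t)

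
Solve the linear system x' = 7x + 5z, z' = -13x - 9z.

Coefficient matrix A = [[7, 5], [-13, -9]].
Characteristic polynomial det(A - λI) = λ^2 + 2λ + 2 = 0.
Eigenvalues λ = -1 ± i (complex conjugate pair).
For λ=-1+i: an eigenvector is (-1,2) - i(2,-3) = (-1 - 2i, 2 + 3i).
A real fundamental pair from Re and Im of e^((-1+i)t)v: X_1 = e^(-t)(cos(t)·(-1,2) + sin(t)·(2,-3)), X_2 = e^(-t)(sin(t)·(-1,2) - cos(t)·(2,-3)).
General solution: C_1X_1 + C_2X_2.

x(t) = 2C_1e^(-t)sin(t) - C_1e^(-t)cos(t) - C_2e^(-t)sin(t) - 2C_2e^(-t)cos(t), z(t) = -3C_1e^(-t)sin(t) + 2C_1e^(-t)cos(t) + 2C_2e^(-t)sin(t) + 3C_2e^(-t)cos(t)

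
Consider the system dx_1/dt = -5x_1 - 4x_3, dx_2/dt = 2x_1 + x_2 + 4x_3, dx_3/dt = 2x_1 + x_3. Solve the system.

x_1(t) = -2c_1e^(-3t) - c_3e^(-t), x_2(t) = c_2e^(t) - c_3e^(-t), x_3(t) = c_1e^(-3t) + c_3e^(-t)

Coefficient matrix A = [[-5, 0, -4], [2, 1, 4], [2, 0, 1]].
det(A - λI) = 0 gives eigenvalues λ = -3, 1, -1.
For λ=-3: eigenvector (-2,0,1).
For λ=1: eigenvector (0,1,0).
For λ=-1: eigenvector (-1,-1,1).
General solution: c_1e^(-3t)(-2,0,1) + c_2e^(t)(0,1,0) + c_3e^(-t)(-1,-1,1).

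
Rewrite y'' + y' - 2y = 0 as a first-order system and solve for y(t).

Let x_1 = y, x_2 = y'. Then x_1' = x_2 and x_2' = 2x_1 - x_2.
A = [[0,1],[2,-1]]; det(A-λI) = λ^2 + λ - 2.
Eigenvalues λ = -2, 1 with eigenvectors (1,-2), (1,1).

y(t) = K_1e^(-2t) + K_2e^(t)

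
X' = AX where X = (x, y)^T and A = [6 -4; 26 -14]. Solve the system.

Coefficient matrix A = [[6, -4], [26, -14]].
Characteristic polynomial det(A - λI) = λ^2 + 8λ + 20 = 0.
Eigenvalues λ = -4 ± 2i (complex conjugate pair).
For λ=-4+2i: an eigenvector is (-1,-2) - i(-1,-3) = (-1 + i, -2 + 3i).
A real fundamental pair from Re and Im of e^((-4+2i)t)v: X_1 = e^(-4t)(cos(2t)·(-1,-2) + sin(2t)·(-1,-3)), X_2 = e^(-4t)(sin(2t)·(-1,-2) - cos(2t)·(-1,-3)).
General solution: c_1X_1 + c_2X_2.

x(t) = -c_1e^(-4t)sin(2t) - c_1e^(-4t)cos(2t) - c_2e^(-4t)sin(2t) + c_2e^(-4t)cos(2t), y(t) = -3c_1e^(-4t)sin(2t) - 2c_1e^(-4t)cos(2t) - 2c_2e^(-4t)sin(2t) + 3c_2e^(-4t)cos(2t)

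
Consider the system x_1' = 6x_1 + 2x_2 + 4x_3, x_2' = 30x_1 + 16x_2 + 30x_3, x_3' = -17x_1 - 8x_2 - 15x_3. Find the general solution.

x_1(t) = K_1e^(2t) + K_3e^(4t), x_2(t) = -2K_2e^(t) + 5K_3e^(4t), x_3(t) = -K_1e^(2t) + K_2e^(t) - 3K_3e^(4t)

Coefficient matrix A = [[6, 2, 4], [30, 16, 30], [-17, -8, -15]].
det(A - λI) = 0 gives eigenvalues λ = 2, 1, 4.
For λ=2: eigenvector (1,0,-1).
For λ=1: eigenvector (0,-2,1).
For λ=4: eigenvector (1,5,-3).
General solution: K_1e^(2t)(1,0,-1) + K_2e^(t)(0,-2,1) + K_3e^(4t)(1,5,-3).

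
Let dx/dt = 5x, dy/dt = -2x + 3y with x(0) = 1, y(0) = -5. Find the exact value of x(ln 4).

1024

A = [[5,0],[-2,3]]; eigenvalues λ = 3, 5.
Eigenvectors: (0,-1) for λ=3, (-1,1) for λ=5.
From the initial condition, c_1 = 4, c_2 = -1.
x(ln 4) = (4)(4^3)(0) + (-1)(4^5)(-1) = 1024.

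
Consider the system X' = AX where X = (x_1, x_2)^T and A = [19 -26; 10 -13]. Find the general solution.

Coefficient matrix A = [[19, -26], [10, -13]].
Characteristic polynomial det(A - λI) = λ^2 - 6λ + 13 = 0.
Eigenvalues λ = 3 ± 2i (complex conjugate pair).
For λ=3+2i: an eigenvector is (3,2) - i(-2,-1) = (3 + 2i, 2 + i).
A real fundamental pair from Re and Im of e^((3+2i)t)v: X_1 = e^(3t)(cos(2t)·(3,2) + sin(2t)·(-2,-1)), X_2 = e^(3t)(sin(2t)·(3,2) - cos(2t)·(-2,-1)).
General solution: K_1X_1 + K_2X_2.

x_1(t) = -2K_1e^(3t)sin(2t) + 3K_1e^(3t)cos(2t) + 3K_2e^(3t)sin(2t) + 2K_2e^(3t)cos(2t), x_2(t) = -K_1e^(3t)sin(2t) + 2K_1e^(3t)cos(2t) + 2K_2e^(3t)sin(2t) + K_2e^(3t)cos(2t)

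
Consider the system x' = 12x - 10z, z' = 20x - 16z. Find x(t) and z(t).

x(t) = C_1e^(-2t)sin(2t) - 2C_1e^(-2t)cos(2t) - 2C_2e^(-2t)sin(2t) - C_2e^(-2t)cos(2t), z(t) = C_1e^(-2t)sin(2t) - 3C_1e^(-2t)cos(2t) - 3C_2e^(-2t)sin(2t) - C_2e^(-2t)cos(2t)

Coefficient matrix A = [[12, -10], [20, -16]].
Characteristic polynomial det(A - λI) = λ^2 + 4λ + 8 = 0.
Eigenvalues λ = -2 ± 2i (complex conjugate pair).
For λ=-2+2i: an eigenvector is (-2,-3) - i(1,1) = (-2 - i, -3 - i).
A real fundamental pair from Re and Im of e^((-2+2i)t)v: X_1 = e^(-2t)(cos(2t)·(-2,-3) + sin(2t)·(1,1)), X_2 = e^(-2t)(sin(2t)·(-2,-3) - cos(2t)·(1,1)).
General solution: C_1X_1 + C_2X_2.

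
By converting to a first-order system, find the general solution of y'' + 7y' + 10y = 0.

Let x_1 = y, x_2 = y'. Then x_1' = x_2 and x_2' = -10x_1 - 7x_2.
A = [[0,1],[-10,-7]]; det(A-λI) = λ^2 + 7λ + 10.
Eigenvalues λ = -5, -2 with eigenvectors (1,-5), (1,-2).

y(t) = C_1e^(-5t) + C_2e^(-2t)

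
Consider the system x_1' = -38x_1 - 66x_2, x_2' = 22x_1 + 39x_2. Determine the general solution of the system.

x_1(t) = 3C_1e^(6t) + 2C_2e^(-5t), x_2(t) = -2C_1e^(6t) - C_2e^(-5t)

Coefficient matrix A = [[-38, -66], [22, 39]].
Characteristic polynomial det(A - λI) = λ^2 - λ - 30 = 0.
Eigenvalues λ = 6, -5.
For λ=6: (A-λI) row 1 is [-44, -66], so an eigenvector is (3, -2).
For λ=-5: (A-λI) row 1 is [-33, -66], so an eigenvector is (2, -1).
General solution: C_1e^(6t)(3,-2) + C_2e^(-5t)(2,-1).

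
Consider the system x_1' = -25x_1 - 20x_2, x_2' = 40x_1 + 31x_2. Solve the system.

Coefficient matrix A = [[-25, -20], [40, 31]].
Characteristic polynomial det(A - λI) = λ^2 - 6λ + 25 = 0.
Eigenvalues λ = 3 ± 4i (complex conjugate pair).
For λ=3+4i: an eigenvector is (-2,3) - i(-1,1) = (-2 + i, 3 - i).
A real fundamental pair from Re and Im of e^((3+4i)t)v: X_1 = e^(3t)(cos(4t)·(-2,3) + sin(4t)·(-1,1)), X_2 = e^(3t)(sin(4t)·(-2,3) - cos(4t)·(-1,1)).
General solution: c_1X_1 + c_2X_2.

x_1(t) = -c_1e^(3t)sin(4t) - 2c_1e^(3t)cos(4t) - 2c_2e^(3t)sin(4t) + c_2e^(3t)cos(4t), x_2(t) = c_1e^(3t)sin(4t) + 3c_1e^(3t)cos(4t) + 3c_2e^(3t)sin(4t) - c_2e^(3t)cos(4t)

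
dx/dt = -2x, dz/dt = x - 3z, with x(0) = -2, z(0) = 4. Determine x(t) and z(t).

x(t) = -2e^(-2t), z(t) = -2e^(-2t) + 6e^(-3t)

Coefficient matrix A = [[-2, 0], [1, -3]].
Characteristic polynomial det(A - λI) = λ^2 + 5λ + 6 = 0.
Eigenvalues λ = -2, -3.
For λ=-2: (A-λI) row 2 is [1, -1], so an eigenvector is (-1, -1).
For λ=-3: (A-λI) row 1 is [1, 0], so an eigenvector is (0, 1).
General solution: K_1e^(-2t)(-1,-1) + K_2e^(-3t)(0,1).
Applying x(0)=-2, z(0)=4 gives K_1=2, K_2=6.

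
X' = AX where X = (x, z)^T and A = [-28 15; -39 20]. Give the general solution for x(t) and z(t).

Coefficient matrix A = [[-28, 15], [-39, 20]].
Characteristic polynomial det(A - λI) = λ^2 + 8λ + 25 = 0.
Eigenvalues λ = -4 ± 3i (complex conjugate pair).
For λ=-4+3i: an eigenvector is (2,3) - i(-1,-2) = (2 + i, 3 + 2i).
A real fundamental pair from Re and Im of e^((-4+3i)t)v: X_1 = e^(-4t)(cos(3t)·(2,3) + sin(3t)·(-1,-2)), X_2 = e^(-4t)(sin(3t)·(2,3) - cos(3t)·(-1,-2)).
General solution: C_1X_1 + C_2X_2.

x(t) = -C_1e^(-4t)sin(3t) + 2C_1e^(-4t)cos(3t) + 2C_2e^(-4t)sin(3t) + C_2e^(-4t)cos(3t), z(t) = -2C_1e^(-4t)sin(3t) + 3C_1e^(-4t)cos(3t) + 3C_2e^(-4t)sin(3t) + 2C_2e^(-4t)cos(3t)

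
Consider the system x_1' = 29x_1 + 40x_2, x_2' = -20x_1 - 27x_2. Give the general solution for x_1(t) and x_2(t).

Coefficient matrix A = [[29, 40], [-20, -27]].
Characteristic polynomial det(A - λI) = λ^2 - 2λ + 17 = 0.
Eigenvalues λ = 1 ± 4i (complex conjugate pair).
For λ=1+4i: an eigenvector is (1,-1) - i(-3,2) = (1 + 3i, -1 - 2i).
A real fundamental pair from Re and Im of e^((1+4i)t)v: X_1 = e^(t)(cos(4t)·(1,-1) + sin(4t)·(-3,2)), X_2 = e^(t)(sin(4t)·(1,-1) - cos(4t)·(-3,2)).
General solution: c_1X_1 + c_2X_2.

x_1(t) = -3c_1e^(t)sin(4t) + c_1e^(t)cos(4t) + c_2e^(t)sin(4t) + 3c_2e^(t)cos(4t), x_2(t) = 2c_1e^(t)sin(4t) - c_1e^(t)cos(4t) - c_2e^(t)sin(4t) - 2c_2e^(t)cos(4t)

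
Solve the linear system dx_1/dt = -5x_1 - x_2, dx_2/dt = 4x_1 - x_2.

Coefficient matrix A = [[-5, -1], [4, -1]].
Characteristic polynomial det(A - λI) = λ^2 + 6λ + 9 = 0.
Single eigenvalue λ = -3 with algebraic multiplicity 2.
Eigenvector v = (1,-2); generalized eigenvector w with (A-λI)w=v is (-1,1).
General solution: e^(-3t)[K_1·v + K_2·(t·v + w)].

x_1(t) = K_1e^(-3t) + K_2te^(-3t) - K_2e^(-3t), x_2(t) = -2K_1e^(-3t) - 2K_2te^(-3t) + K_2e^(-3t)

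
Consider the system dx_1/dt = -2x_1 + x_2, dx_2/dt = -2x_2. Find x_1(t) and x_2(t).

x_1(t) = c_1e^(-2t) + c_2te^(-2t) - 3c_2e^(-2t), x_2(t) = c_2e^(-2t)

Coefficient matrix A = [[-2, 1], [0, -2]].
Characteristic polynomial det(A - λI) = λ^2 + 4λ + 4 = 0.
Single eigenvalue λ = -2 with algebraic multiplicity 2.
Eigenvector v = (1,0); generalized eigenvector w with (A-λI)w=v is (-3,1).
General solution: e^(-2t)[c_1·v + c_2·(t·v + w)].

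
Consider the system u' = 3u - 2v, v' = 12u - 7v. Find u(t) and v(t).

Coefficient matrix A = [[3, -2], [12, -7]].
Characteristic polynomial det(A - λI) = λ^2 + 4λ + 3 = 0.
Eigenvalues λ = -3, -1.
For λ=-3: (A-λI) row 1 is [6, -2], so an eigenvector is (1, 3).
For λ=-1: (A-λI) row 1 is [4, -2], so an eigenvector is (1, 2).
General solution: K_1e^(-3t)(1,3) + K_2e^(-t)(1,2).

u(t) = K_1e^(-3t) + K_2e^(-t), v(t) = 3K_1e^(-3t) + 2K_2e^(-t)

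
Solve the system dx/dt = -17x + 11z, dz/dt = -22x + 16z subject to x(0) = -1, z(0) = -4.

x(t) = -3e^(5t) + 2e^(-6t), z(t) = -6e^(5t) + 2e^(-6t)

Coefficient matrix A = [[-17, 11], [-22, 16]].
Characteristic polynomial det(A - λI) = λ^2 + λ - 30 = 0.
Eigenvalues λ = -6, 5.
For λ=-6: (A-λI) row 1 is [-11, 11], so an eigenvector is (1, 1).
For λ=5: (A-λI) row 1 is [-22, 11], so an eigenvector is (-1, -2).
General solution: c_1e^(-6t)(1,1) + c_2e^(5t)(-1,-2).
Applying x(0)=-1, z(0)=-4 gives c_1=2, c_2=3.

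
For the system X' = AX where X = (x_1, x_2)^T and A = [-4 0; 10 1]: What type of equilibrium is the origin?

A = [[-4,0],[10,1]]; det(A-λI) = λ^2 + 3λ - 4.
λ = -4, 1: opposite signs.

saddle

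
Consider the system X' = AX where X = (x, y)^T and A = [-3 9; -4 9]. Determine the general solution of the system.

Coefficient matrix A = [[-3, 9], [-4, 9]].
Characteristic polynomial det(A - λI) = λ^2 - 6λ + 9 = 0.
Single eigenvalue λ = 3 with algebraic multiplicity 2.
Eigenvector v = (3,2); generalized eigenvector w with (A-λI)w=v is (-2,-1).
General solution: e^(3t)[C_1·v + C_2·(t·v + w)].

x(t) = 3C_1e^(3t) + 3C_2te^(3t) - 2C_2e^(3t), y(t) = 2C_1e^(3t) + 2C_2te^(3t) - C_2e^(3t)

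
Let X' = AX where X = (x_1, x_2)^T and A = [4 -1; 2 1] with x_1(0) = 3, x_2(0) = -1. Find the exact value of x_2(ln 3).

117

A = [[4,-1],[2,1]]; eigenvalues λ = 3, 2.
Eigenvectors: (-1,-1) for λ=3, (1,2) for λ=2.
From the initial condition, c_1 = -7, c_2 = -4.
x_2(ln 3) = (-7)(3^3)(-1) + (-4)(3^2)(2) = 117.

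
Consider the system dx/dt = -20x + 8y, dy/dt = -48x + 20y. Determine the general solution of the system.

Coefficient matrix A = [[-20, 8], [-48, 20]].
Characteristic polynomial det(A - λI) = λ^2 - 16 = 0.
Eigenvalues λ = 4, -4.
For λ=4: (A-λI) row 1 is [-24, 8], so an eigenvector is (1, 3).
For λ=-4: (A-λI) row 1 is [-16, 8], so an eigenvector is (-1, -2).
General solution: K_1e^(4t)(1,3) + K_2e^(-4t)(-1,-2).

x(t) = K_1e^(4t) - K_2e^(-4t), y(t) = 3K_1e^(4t) - 2K_2e^(-4t)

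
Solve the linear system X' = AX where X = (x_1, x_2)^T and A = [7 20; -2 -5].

Coefficient matrix A = [[7, 20], [-2, -5]].
Characteristic polynomial det(A - λI) = λ^2 - 2λ + 5 = 0.
Eigenvalues λ = 1 ± 2i (complex conjugate pair).
For λ=1+2i: an eigenvector is (1,0) - i(3,-1) = (1 - 3i, 0 + i).
A real fundamental pair from Re and Im of e^((1+2i)t)v: X_1 = e^(t)(cos(2t)·(1,0) + sin(2t)·(3,-1)), X_2 = e^(t)(sin(2t)·(1,0) - cos(2t)·(3,-1)).
General solution: C_1X_1 + C_2X_2.

x_1(t) = 3C_1e^(t)sin(2t) + C_1e^(t)cos(2t) + C_2e^(t)sin(2t) - 3C_2e^(t)cos(2t), x_2(t) = -C_1e^(t)sin(2t) + C_2e^(t)cos(2t)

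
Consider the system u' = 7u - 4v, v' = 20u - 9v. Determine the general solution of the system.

u(t) = C_1e^(-t)cos(4t) + C_2e^(-t)sin(4t), v(t) = C_1e^(-t)sin(4t) + 2C_1e^(-t)cos(4t) + 2C_2e^(-t)sin(4t) - C_2e^(-t)cos(4t)

Coefficient matrix A = [[7, -4], [20, -9]].
Characteristic polynomial det(A - λI) = λ^2 + 2λ + 17 = 0.
Eigenvalues λ = -1 ± 4i (complex conjugate pair).
For λ=-1+4i: an eigenvector is (1,2) - i(0,1) = (1, 2 - i).
A real fundamental pair from Re and Im of e^((-1+4i)t)v: X_1 = e^(-t)(cos(4t)·(1,2) + sin(4t)·(0,1)), X_2 = e^(-t)(sin(4t)·(1,2) - cos(4t)·(0,1)).
General solution: C_1X_1 + C_2X_2.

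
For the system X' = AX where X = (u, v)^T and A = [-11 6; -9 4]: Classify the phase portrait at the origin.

stable node

A = [[-11,6],[-9,4]]; det(A-λI) = λ^2 + 7λ + 10.
λ = -2, -5: both negative.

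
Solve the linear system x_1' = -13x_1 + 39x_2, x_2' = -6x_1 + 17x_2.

Coefficient matrix A = [[-13, 39], [-6, 17]].
Characteristic polynomial det(A - λI) = λ^2 - 4λ + 13 = 0.
Eigenvalues λ = 2 ± 3i (complex conjugate pair).
For λ=2+3i: an eigenvector is (3,1) - i(-2,-1) = (3 + 2i, 1 + i).
A real fundamental pair from Re and Im of e^((2+3i)t)v: X_1 = e^(2t)(cos(3t)·(3,1) + sin(3t)·(-2,-1)), X_2 = e^(2t)(sin(3t)·(3,1) - cos(3t)·(-2,-1)).
General solution: c_1X_1 + c_2X_2.

x_1(t) = -2c_1e^(2t)sin(3t) + 3c_1e^(2t)cos(3t) + 3c_2e^(2t)sin(3t) + 2c_2e^(2t)cos(3t), x_2(t) = -c_1e^(2t)sin(3t) + c_1e^(2t)cos(3t) + c_2e^(2t)sin(3t) + c_2e^(2t)cos(3t)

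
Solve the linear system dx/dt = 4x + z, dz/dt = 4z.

Coefficient matrix A = [[4, 1], [0, 4]].
Characteristic polynomial det(A - λI) = λ^2 - 8λ + 16 = 0.
Single eigenvalue λ = 4 with algebraic multiplicity 2.
Eigenvector v = (-1,0); generalized eigenvector w with (A-λI)w=v is (-2,-1).
General solution: e^(4t)[C_1·v + C_2·(t·v + w)].

x(t) = -C_1e^(4t) - C_2te^(4t) - 2C_2e^(4t), z(t) = -C_2e^(4t)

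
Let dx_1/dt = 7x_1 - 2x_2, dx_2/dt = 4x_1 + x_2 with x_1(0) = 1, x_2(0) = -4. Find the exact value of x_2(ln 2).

112

A = [[7,-2],[4,1]]; eigenvalues λ = 3, 5.
Eigenvectors: (-1,-2) for λ=3, (-1,-1) for λ=5.
From the initial condition, c_1 = 5, c_2 = -6.
x_2(ln 2) = (5)(2^3)(-2) + (-6)(2^5)(-1) = 112.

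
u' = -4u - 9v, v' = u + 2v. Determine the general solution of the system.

u(t) = 3C_1e^(-t) + 3C_2te^(-t) + 2C_2e^(-t), v(t) = -C_1e^(-t) - C_2te^(-t) - C_2e^(-t)

Coefficient matrix A = [[-4, -9], [1, 2]].
Characteristic polynomial det(A - λI) = λ^2 + 2λ + 1 = 0.
Single eigenvalue λ = -1 with algebraic multiplicity 2.
Eigenvector v = (3,-1); generalized eigenvector w with (A-λI)w=v is (2,-1).
General solution: e^(-t)[C_1·v + C_2·(t·v + w)].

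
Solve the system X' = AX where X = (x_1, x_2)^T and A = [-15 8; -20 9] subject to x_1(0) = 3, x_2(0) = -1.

x_1(t) = -11e^(-3t)sin(4t) + 3e^(-3t)cos(4t), x_2(t) = -18e^(-3t)sin(4t) - e^(-3t)cos(4t)

Coefficient matrix A = [[-15, 8], [-20, 9]].
Characteristic polynomial det(A - λI) = λ^2 + 6λ + 25 = 0.
Eigenvalues λ = -3 ± 4i (complex conjugate pair).
For λ=-3+4i: an eigenvector is (-1,-1) - i(1,2) = (-1 - i, -1 - 2i).
A real fundamental pair from Re and Im of e^((-3+4i)t)v: X_1 = e^(-3t)(cos(4t)·(-1,-1) + sin(4t)·(1,2)), X_2 = e^(-3t)(sin(4t)·(-1,-1) - cos(4t)·(1,2)).
General solution: c_1X_1 + c_2X_2.
Applying x_1(0)=3, x_2(0)=-1 gives c_1=-7, c_2=4.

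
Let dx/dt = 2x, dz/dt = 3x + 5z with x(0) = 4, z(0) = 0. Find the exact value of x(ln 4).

A = [[2,0],[3,5]]; eigenvalues λ = 5, 2.
Eigenvectors: (0,1) for λ=5, (-1,1) for λ=2.
From the initial condition, c_1 = 4, c_2 = -4.
x(ln 4) = (4)(4^5)(0) + (-4)(4^2)(-1) = 64.

64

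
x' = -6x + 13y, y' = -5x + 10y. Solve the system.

Coefficient matrix A = [[-6, 13], [-5, 10]].
Characteristic polynomial det(A - λI) = λ^2 - 4λ + 5 = 0.
Eigenvalues λ = 2 ± i (complex conjugate pair).
For λ=2+i: an eigenvector is (2,1) - i(-3,-2) = (2 + 3i, 1 + 2i).
A real fundamental pair from Re and Im of e^((2+i)t)v: X_1 = e^(2t)(cos(t)·(2,1) + sin(t)·(-3,-2)), X_2 = e^(2t)(sin(t)·(2,1) - cos(t)·(-3,-2)).
General solution: C_1X_1 + C_2X_2.

x(t) = -3C_1e^(2t)sin(t) + 2C_1e^(2t)cos(t) + 2C_2e^(2t)sin(t) + 3C_2e^(2t)cos(t), y(t) = -2C_1e^(2t)sin(t) + C_1e^(2t)cos(t) + C_2e^(2t)sin(t) + 2C_2e^(2t)cos(t)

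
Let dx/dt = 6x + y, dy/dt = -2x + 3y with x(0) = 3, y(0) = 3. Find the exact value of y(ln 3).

-1215

A = [[6,1],[-2,3]]; eigenvalues λ = 4, 5.
Eigenvectors: (-1,2) for λ=4, (-1,1) for λ=5.
From the initial condition, c_1 = 6, c_2 = -9.
y(ln 3) = (6)(3^4)(2) + (-9)(3^5)(1) = -1215.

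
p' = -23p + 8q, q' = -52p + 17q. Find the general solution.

Coefficient matrix A = [[-23, 8], [-52, 17]].
Characteristic polynomial det(A - λI) = λ^2 + 6λ + 25 = 0.
Eigenvalues λ = -3 ± 4i (complex conjugate pair).
For λ=-3+4i: an eigenvector is (1,2) - i(-1,-3) = (1 + i, 2 + 3i).
A real fundamental pair from Re and Im of e^((-3+4i)t)v: X_1 = e^(-3t)(cos(4t)·(1,2) + sin(4t)·(-1,-3)), X_2 = e^(-3t)(sin(4t)·(1,2) - cos(4t)·(-1,-3)).
General solution: c_1X_1 + c_2X_2.

p(t) = -c_1e^(-3t)sin(4t) + c_1e^(-3t)cos(4t) + c_2e^(-3t)sin(4t) + c_2e^(-3t)cos(4t), q(t) = -3c_1e^(-3t)sin(4t) + 2c_1e^(-3t)cos(4t) + 2c_2e^(-3t)sin(4t) + 3c_2e^(-3t)cos(4t)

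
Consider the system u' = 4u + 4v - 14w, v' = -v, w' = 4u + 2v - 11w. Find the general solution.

u(t) = 2c_1e^(-t) - 7c_2e^(-4t) + 2c_3e^(-3t), v(t) = c_1e^(-t), w(t) = c_1e^(-t) - 4c_2e^(-4t) + c_3e^(-3t)

Coefficient matrix A = [[4, 4, -14], [0, -1, 0], [4, 2, -11]].
det(A - λI) = 0 gives eigenvalues λ = -1, -4, -3.
For λ=-1: eigenvector (2,1,1).
For λ=-4: eigenvector (-7,0,-4).
For λ=-3: eigenvector (2,0,1).
General solution: c_1e^(-t)(2,1,1) + c_2e^(-4t)(-7,0,-4) + c_3e^(-3t)(2,0,1).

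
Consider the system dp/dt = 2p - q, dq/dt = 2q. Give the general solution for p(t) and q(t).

p(t) = -K_1e^(2t) - K_2te^(2t) - 2K_2e^(2t), q(t) = K_2e^(2t)

Coefficient matrix A = [[2, -1], [0, 2]].
Characteristic polynomial det(A - λI) = λ^2 - 4λ + 4 = 0.
Single eigenvalue λ = 2 with algebraic multiplicity 2.
Eigenvector v = (-1,0); generalized eigenvector w with (A-λI)w=v is (-2,1).
General solution: e^(2t)[K_1·v + K_2·(t·v + w)].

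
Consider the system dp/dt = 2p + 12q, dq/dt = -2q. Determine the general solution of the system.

p(t) = 3C_1e^(-2t) + C_2e^(2t), q(t) = -C_1e^(-2t)

Coefficient matrix A = [[2, 12], [0, -2]].
Characteristic polynomial det(A - λI) = λ^2 - 4 = 0.
Eigenvalues λ = -2, 2.
For λ=-2: (A-λI) row 1 is [4, 12], so an eigenvector is (3, -1).
For λ=2: (A-λI) row 1 is [0, 12], so an eigenvector is (1, 0).
General solution: C_1e^(-2t)(3,-1) + C_2e^(2t)(1,0).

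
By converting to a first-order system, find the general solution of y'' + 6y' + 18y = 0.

y(t) = C_1e^(-3t)cos(3t) + C_2e^(-3t)sin(3t)

Let x_1 = y, x_2 = y'. Then x_1' = x_2 and x_2' = -18x_1 - 6x_2.
A = [[0,1],[-18,-6]]; det(A-λI) = λ^2 + 6λ + 18.
Eigenvalues λ = -3 ± 3i.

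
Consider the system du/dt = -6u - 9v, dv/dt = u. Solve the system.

u(t) = -3C_1e^(-3t) - 3C_2te^(-3t) - 2C_2e^(-3t), v(t) = C_1e^(-3t) + C_2te^(-3t) + C_2e^(-3t)

Coefficient matrix A = [[-6, -9], [1, 0]].
Characteristic polynomial det(A - λI) = λ^2 + 6λ + 9 = 0.
Single eigenvalue λ = -3 with algebraic multiplicity 2.
Eigenvector v = (-3,1); generalized eigenvector w with (A-λI)w=v is (-2,1).
General solution: e^(-3t)[C_1·v + C_2·(t·v + w)].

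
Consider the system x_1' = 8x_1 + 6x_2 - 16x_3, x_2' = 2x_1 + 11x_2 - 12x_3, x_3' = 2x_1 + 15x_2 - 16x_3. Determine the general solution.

x_1(t) = 5C_1e^(4t) + 2C_2e^(3t) + 3C_3e^(-4t), x_2(t) = 2C_1e^(4t) + C_2e^(3t) + 2C_3e^(-4t), x_3(t) = 2C_1e^(4t) + C_2e^(3t) + 3C_3e^(-4t)

Coefficient matrix A = [[8, 6, -16], [2, 11, -12], [2, 15, -16]].
det(A - λI) = 0 gives eigenvalues λ = 4, 3, -4.
For λ=4: eigenvector (5,2,2).
For λ=3: eigenvector (2,1,1).
For λ=-4: eigenvector (3,2,3).
General solution: C_1e^(4t)(5,2,2) + C_2e^(3t)(2,1,1) + C_3e^(-4t)(3,2,3).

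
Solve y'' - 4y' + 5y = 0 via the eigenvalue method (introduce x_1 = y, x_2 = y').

Let x_1 = y, x_2 = y'. Then x_1' = x_2 and x_2' = -5x_1 + 4x_2.
A = [[0,1],[-5,4]]; det(A-λI) = λ^2 - 4λ + 5.
Eigenvalues λ = 2 ± i.

y(t) = K_1e^(2t)cos(t) + K_2e^(2t)sin(t)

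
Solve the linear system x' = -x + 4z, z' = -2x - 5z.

x(t) = c_1e^(-3t)sin(2t) + c_1e^(-3t)cos(2t) + c_2e^(-3t)sin(2t) - c_2e^(-3t)cos(2t), z(t) = -c_1e^(-3t)sin(2t) + c_2e^(-3t)cos(2t)

Coefficient matrix A = [[-1, 4], [-2, -5]].
Characteristic polynomial det(A - λI) = λ^2 + 6λ + 13 = 0.
Eigenvalues λ = -3 ± 2i (complex conjugate pair).
For λ=-3+2i: an eigenvector is (1,0) - i(1,-1) = (1 - i, 0 + i).
A real fundamental pair from Re and Im of e^((-3+2i)t)v: X_1 = e^(-3t)(cos(2t)·(1,0) + sin(2t)·(1,-1)), X_2 = e^(-3t)(sin(2t)·(1,0) - cos(2t)·(1,-1)).
General solution: c_1X_1 + c_2X_2.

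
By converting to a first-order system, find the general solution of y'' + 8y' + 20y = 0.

y(t) = c_1e^(-4t)cos(2t) + c_2e^(-4t)sin(2t)

Let x_1 = y, x_2 = y'. Then x_1' = x_2 and x_2' = -20x_1 - 8x_2.
A = [[0,1],[-20,-8]]; det(A-λI) = λ^2 + 8λ + 20.
Eigenvalues λ = -4 ± 2i.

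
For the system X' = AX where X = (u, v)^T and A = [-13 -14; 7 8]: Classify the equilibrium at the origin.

saddle

A = [[-13,-14],[7,8]]; det(A-λI) = λ^2 + 5λ - 6.
λ = -6, 1: opposite signs.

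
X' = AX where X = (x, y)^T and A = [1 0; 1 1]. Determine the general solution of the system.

Coefficient matrix A = [[1, 0], [1, 1]].
Characteristic polynomial det(A - λI) = λ^2 - 2λ + 1 = 0.
Single eigenvalue λ = 1 with algebraic multiplicity 2.
Eigenvector v = (0,-1); generalized eigenvector w with (A-λI)w=v is (-1,-2).
General solution: e^(t)[K_1·v + K_2·(t·v + w)].

x(t) = -K_2e^(t), y(t) = -K_1e^(t) - K_2te^(t) - 2K_2e^(t)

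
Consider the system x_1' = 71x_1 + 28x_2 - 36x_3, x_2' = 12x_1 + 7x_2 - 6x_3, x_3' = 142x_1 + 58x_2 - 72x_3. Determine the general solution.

x_1(t) = c_1e^(-t) - 3c_2e^(3t) + 4c_3e^(4t), x_2(t) = -3c_2e^(3t) + 2c_3e^(4t), x_3(t) = 2c_1e^(-t) - 8c_2e^(3t) + 9c_3e^(4t)

Coefficient matrix A = [[71, 28, -36], [12, 7, -6], [142, 58, -72]].
det(A - λI) = 0 gives eigenvalues λ = -1, 3, 4.
For λ=-1: eigenvector (1,0,2).
For λ=3: eigenvector (-3,-3,-8).
For λ=4: eigenvector (4,2,9).
General solution: c_1e^(-t)(1,0,2) + c_2e^(3t)(-3,-3,-8) + c_3e^(4t)(4,2,9).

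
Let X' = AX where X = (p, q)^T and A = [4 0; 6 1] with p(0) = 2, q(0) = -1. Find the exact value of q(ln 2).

54

A = [[4,0],[6,1]]; eigenvalues λ = 1, 4.
Eigenvectors: (0,1) for λ=1, (1,2) for λ=4.
From the initial condition, c_1 = -5, c_2 = 2.
q(ln 2) = (-5)(2^1)(1) + (2)(2^4)(2) = 54.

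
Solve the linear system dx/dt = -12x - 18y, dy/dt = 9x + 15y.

Coefficient matrix A = [[-12, -18], [9, 15]].
Characteristic polynomial det(A - λI) = λ^2 - 3λ - 18 = 0.
Eigenvalues λ = -3, 6.
For λ=-3: (A-λI) row 1 is [-9, -18], so an eigenvector is (-2, 1).
For λ=6: (A-λI) row 1 is [-18, -18], so an eigenvector is (1, -1).
General solution: c_1e^(-3t)(-2,1) + c_2e^(6t)(1,-1).

x(t) = -2c_1e^(-3t) + c_2e^(6t), y(t) = c_1e^(-3t) - c_2e^(6t)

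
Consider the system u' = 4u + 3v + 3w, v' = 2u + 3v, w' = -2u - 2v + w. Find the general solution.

Coefficient matrix A = [[4, 3, 3], [2, 3, 0], [-2, -2, 1]].
det(A - λI) = 0 gives eigenvalues λ = 4, 3, 1.
For λ=4: eigenvector (1,2,-2).
For λ=3: eigenvector (0,-1,1).
For λ=1: eigenvector (-1,1,0).
General solution: K_1e^(4t)(1,2,-2) + K_2e^(3t)(0,-1,1) + K_3e^(t)(-1,1,0).

u(t) = K_1e^(4t) - K_3e^(t), v(t) = 2K_1e^(4t) - K_2e^(3t) + K_3e^(t), w(t) = -2K_1e^(4t) + K_2e^(3t)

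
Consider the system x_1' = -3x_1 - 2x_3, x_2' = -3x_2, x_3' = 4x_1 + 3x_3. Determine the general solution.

Coefficient matrix A = [[-3, 0, -2], [0, -3, 0], [4, 0, 3]].
det(A - λI) = 0 gives eigenvalues λ = -1, -3, 1.
For λ=-1: eigenvector (-1,0,1).
For λ=-3: eigenvector (0,1,0).
For λ=1: eigenvector (-1,0,2).
General solution: c_1e^(-t)(-1,0,1) + c_2e^(-3t)(0,1,0) + c_3e^(t)(-1,0,2).

x_1(t) = -c_1e^(-t) - c_3e^(t), x_2(t) = c_2e^(-3t), x_3(t) = c_1e^(-t) + 2c_3e^(t)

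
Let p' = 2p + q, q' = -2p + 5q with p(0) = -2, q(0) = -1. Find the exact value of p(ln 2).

A = [[2,1],[-2,5]]; eigenvalues λ = 4, 3.
Eigenvectors: (1,2) for λ=4, (-1,-1) for λ=3.
From the initial condition, c_1 = 1, c_2 = 3.
p(ln 2) = (1)(2^4)(1) + (3)(2^3)(-1) = -8.

-8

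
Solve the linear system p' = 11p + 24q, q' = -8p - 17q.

Coefficient matrix A = [[11, 24], [-8, -17]].
Characteristic polynomial det(A - λI) = λ^2 + 6λ + 5 = 0.
Eigenvalues λ = -5, -1.
For λ=-5: (A-λI) row 1 is [16, 24], so an eigenvector is (3, -2).
For λ=-1: (A-λI) row 1 is [12, 24], so an eigenvector is (-2, 1).
General solution: C_1e^(-5t)(3,-2) + C_2e^(-t)(-2,1).

p(t) = 3C_1e^(-5t) - 2C_2e^(-t), q(t) = -2C_1e^(-5t) + C_2e^(-t)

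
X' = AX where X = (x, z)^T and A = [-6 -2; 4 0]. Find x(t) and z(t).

Coefficient matrix A = [[-6, -2], [4, 0]].
Characteristic polynomial det(A - λI) = λ^2 + 6λ + 8 = 0.
Eigenvalues λ = -4, -2.
For λ=-4: (A-λI) row 1 is [-2, -2], so an eigenvector is (1, -1).
For λ=-2: (A-λI) row 1 is [-4, -2], so an eigenvector is (-1, 2).
General solution: c_1e^(-4t)(1,-1) + c_2e^(-2t)(-1,2).

x(t) = c_1e^(-4t) - c_2e^(-2t), z(t) = -c_1e^(-4t) + 2c_2e^(-2t)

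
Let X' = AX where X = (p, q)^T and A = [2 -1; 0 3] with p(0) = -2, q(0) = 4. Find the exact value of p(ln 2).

-24

A = [[2,-1],[0,3]]; eigenvalues λ = 3, 2.
Eigenvectors: (1,-1) for λ=3, (-1,0) for λ=2.
From the initial condition, c_1 = -4, c_2 = -2.
p(ln 2) = (-4)(2^3)(1) + (-2)(2^2)(-1) = -24.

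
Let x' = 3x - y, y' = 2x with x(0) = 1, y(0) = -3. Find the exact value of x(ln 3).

33

A = [[3,-1],[2,0]]; eigenvalues λ = 2, 1.
Eigenvectors: (1,1) for λ=2, (1,2) for λ=1.
From the initial condition, c_1 = 5, c_2 = -4.
x(ln 3) = (5)(3^2)(1) + (-4)(3^1)(1) = 33.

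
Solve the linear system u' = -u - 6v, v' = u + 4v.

u(t) = -2K_1e^(2t) + 3K_2e^(t), v(t) = K_1e^(2t) - K_2e^(t)

Coefficient matrix A = [[-1, -6], [1, 4]].
Characteristic polynomial det(A - λI) = λ^2 - 3λ + 2 = 0.
Eigenvalues λ = 2, 1.
For λ=2: (A-λI) row 1 is [-3, -6], so an eigenvector is (-2, 1).
For λ=1: (A-λI) row 1 is [-2, -6], so an eigenvector is (3, -1).
General solution: K_1e^(2t)(-2,1) + K_2e^(t)(3,-1).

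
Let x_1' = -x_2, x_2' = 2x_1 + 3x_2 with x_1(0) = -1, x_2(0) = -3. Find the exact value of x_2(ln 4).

A = [[0,-1],[2,3]]; eigenvalues λ = 2, 1.
Eigenvectors: (-1,2) for λ=2, (1,-1) for λ=1.
From the initial condition, c_1 = -4, c_2 = -5.
x_2(ln 4) = (-4)(4^2)(2) + (-5)(4^1)(-1) = -108.

-108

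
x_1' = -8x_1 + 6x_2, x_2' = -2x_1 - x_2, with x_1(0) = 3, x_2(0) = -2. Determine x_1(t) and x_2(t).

x_1(t) = -21e^(-4t) + 24e^(-5t), x_2(t) = -14e^(-4t) + 12e^(-5t)

Coefficient matrix A = [[-8, 6], [-2, -1]].
Characteristic polynomial det(A - λI) = λ^2 + 9λ + 20 = 0.
Eigenvalues λ = -5, -4.
For λ=-5: (A-λI) row 1 is [-3, 6], so an eigenvector is (2, 1).
For λ=-4: (A-λI) row 1 is [-4, 6], so an eigenvector is (-3, -2).
General solution: c_1e^(-5t)(2,1) + c_2e^(-4t)(-3,-2).
Applying x_1(0)=3, x_2(0)=-2 gives c_1=12, c_2=7.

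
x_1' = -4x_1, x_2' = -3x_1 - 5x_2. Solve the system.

x_1(t) = C_2e^(-4t), x_2(t) = -C_1e^(-5t) - 3C_2e^(-4t)

Coefficient matrix A = [[-4, 0], [-3, -5]].
Characteristic polynomial det(A - λI) = λ^2 + 9λ + 20 = 0.
Eigenvalues λ = -5, -4.
For λ=-5: (A-λI) row 1 is [1, 0], so an eigenvector is (0, -1).
For λ=-4: (A-λI) row 2 is [-3, -1], so an eigenvector is (1, -3).
General solution: C_1e^(-5t)(0,-1) + C_2e^(-4t)(1,-3).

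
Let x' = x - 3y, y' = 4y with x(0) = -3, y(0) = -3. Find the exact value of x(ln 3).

A = [[1,-3],[0,4]]; eigenvalues λ = 1, 4.
Eigenvectors: (-1,0) for λ=1, (-1,1) for λ=4.
From the initial condition, c_1 = 6, c_2 = -3.
x(ln 3) = (6)(3^1)(-1) + (-3)(3^4)(-1) = 225.

225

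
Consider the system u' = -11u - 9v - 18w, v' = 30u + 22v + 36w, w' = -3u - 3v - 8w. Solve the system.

u(t) = 3C_1e^(t) - 3C_2e^(4t) + 2C_3e^(-2t), v(t) = -6C_1e^(t) + 7C_2e^(4t) - 4C_3e^(-2t), w(t) = C_1e^(t) - C_2e^(4t) + C_3e^(-2t)

Coefficient matrix A = [[-11, -9, -18], [30, 22, 36], [-3, -3, -8]].
det(A - λI) = 0 gives eigenvalues λ = 1, 4, -2.
For λ=1: eigenvector (3,-6,1).
For λ=4: eigenvector (-3,7,-1).
For λ=-2: eigenvector (2,-4,1).
General solution: C_1e^(t)(3,-6,1) + C_2e^(4t)(-3,7,-1) + C_3e^(-2t)(2,-4,1).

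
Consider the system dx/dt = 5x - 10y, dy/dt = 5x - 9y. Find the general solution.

Coefficient matrix A = [[5, -10], [5, -9]].
Characteristic polynomial det(A - λI) = λ^2 + 4λ + 5 = 0.
Eigenvalues λ = -2 ± i (complex conjugate pair).
For λ=-2+i: an eigenvector is (1,1) - i(-3,-2) = (1 + 3i, 1 + 2i).
A real fundamental pair from Re and Im of e^((-2+i)t)v: X_1 = e^(-2t)(cos(t)·(1,1) + sin(t)·(-3,-2)), X_2 = e^(-2t)(sin(t)·(1,1) - cos(t)·(-3,-2)).
General solution: C_1X_1 + C_2X_2.

x(t) = -3C_1e^(-2t)sin(t) + C_1e^(-2t)cos(t) + C_2e^(-2t)sin(t) + 3C_2e^(-2t)cos(t), y(t) = -2C_1e^(-2t)sin(t) + C_1e^(-2t)cos(t) + C_2e^(-2t)sin(t) + 2C_2e^(-2t)cos(t)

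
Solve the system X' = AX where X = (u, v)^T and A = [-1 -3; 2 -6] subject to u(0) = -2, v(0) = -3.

Coefficient matrix A = [[-1, -3], [2, -6]].
Characteristic polynomial det(A - λI) = λ^2 + 7λ + 12 = 0.
Eigenvalues λ = -4, -3.
For λ=-4: (A-λI) row 1 is [3, -3], so an eigenvector is (1, 1).
For λ=-3: (A-λI) row 1 is [2, -3], so an eigenvector is (-3, -2).
General solution: K_1e^(-4t)(1,1) + K_2e^(-3t)(-3,-2).
Applying u(0)=-2, v(0)=-3 gives K_1=-5, K_2=-1.

u(t) = 3e^(-3t) - 5e^(-4t), v(t) = 2e^(-3t) - 5e^(-4t)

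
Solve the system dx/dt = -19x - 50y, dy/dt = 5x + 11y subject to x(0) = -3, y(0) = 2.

Coefficient matrix A = [[-19, -50], [5, 11]].
Characteristic polynomial det(A - λI) = λ^2 + 8λ + 41 = 0.
Eigenvalues λ = -4 ± 5i (complex conjugate pair).
For λ=-4+5i: an eigenvector is (3,-1) - i(1,0) = (3 - i, -1).
A real fundamental pair from Re and Im of e^((-4+5i)t)v: X_1 = e^(-4t)(cos(5t)·(3,-1) + sin(5t)·(1,0)), X_2 = e^(-4t)(sin(5t)·(3,-1) - cos(5t)·(1,0)).
General solution: C_1X_1 + C_2X_2.
Applying x(0)=-3, y(0)=2 gives C_1=-2, C_2=-3.

x(t) = -11e^(-4t)sin(5t) - 3e^(-4t)cos(5t), y(t) = 3e^(-4t)sin(5t) + 2e^(-4t)cos(5t)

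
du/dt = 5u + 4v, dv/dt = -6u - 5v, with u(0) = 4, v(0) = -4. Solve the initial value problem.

u(t) = 4e^(t), v(t) = -4e^(t)

Coefficient matrix A = [[5, 4], [-6, -5]].
Characteristic polynomial det(A - λI) = λ^2 - 1 = 0.
Eigenvalues λ = 1, -1.
For λ=1: (A-λI) row 1 is [4, 4], so an eigenvector is (-1, 1).
For λ=-1: (A-λI) row 1 is [6, 4], so an eigenvector is (-2, 3).
General solution: c_1e^(t)(-1,1) + c_2e^(-t)(-2,3).
Applying u(0)=4, v(0)=-4 gives c_1=-4, c_2=0.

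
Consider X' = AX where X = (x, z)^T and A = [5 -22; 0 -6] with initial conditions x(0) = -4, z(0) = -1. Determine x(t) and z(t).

x(t) = -2e^(5t) - 2e^(-6t), z(t) = -e^(-6t)

Coefficient matrix A = [[5, -22], [0, -6]].
Characteristic polynomial det(A - λI) = λ^2 + λ - 30 = 0.
Eigenvalues λ = 5, -6.
For λ=5: (A-λI) row 1 is [0, -22], so an eigenvector is (1, 0).
For λ=-6: (A-λI) row 1 is [11, -22], so an eigenvector is (2, 1).
General solution: C_1e^(5t)(1,0) + C_2e^(-6t)(2,1).
Applying x(0)=-4, z(0)=-1 gives C_1=-2, C_2=-1.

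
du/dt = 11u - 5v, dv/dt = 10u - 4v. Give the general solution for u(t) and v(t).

Coefficient matrix A = [[11, -5], [10, -4]].
Characteristic polynomial det(A - λI) = λ^2 - 7λ + 6 = 0.
Eigenvalues λ = 6, 1.
For λ=6: (A-λI) row 1 is [5, -5], so an eigenvector is (-1, -1).
For λ=1: (A-λI) row 1 is [10, -5], so an eigenvector is (-1, -2).
General solution: K_1e^(6t)(-1,-1) + K_2e^(t)(-1,-2).

u(t) = -K_1e^(6t) - K_2e^(t), v(t) = -K_1e^(6t) - 2K_2e^(t)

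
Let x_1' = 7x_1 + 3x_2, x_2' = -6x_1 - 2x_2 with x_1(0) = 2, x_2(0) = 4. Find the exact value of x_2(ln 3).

-612

A = [[7,3],[-6,-2]]; eigenvalues λ = 4, 1.
Eigenvectors: (-1,1) for λ=4, (1,-2) for λ=1.
From the initial condition, c_1 = -8, c_2 = -6.
x_2(ln 3) = (-8)(3^4)(1) + (-6)(3^1)(-2) = -612.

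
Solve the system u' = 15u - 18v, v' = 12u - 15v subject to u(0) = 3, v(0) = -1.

Coefficient matrix A = [[15, -18], [12, -15]].
Characteristic polynomial det(A - λI) = λ^2 - 9 = 0.
Eigenvalues λ = -3, 3.
For λ=-3: (A-λI) row 1 is [18, -18], so an eigenvector is (1, 1).
For λ=3: (A-λI) row 1 is [12, -18], so an eigenvector is (-3, -2).
General solution: c_1e^(-3t)(1,1) + c_2e^(3t)(-3,-2).
Applying u(0)=3, v(0)=-1 gives c_1=-9, c_2=-4.

u(t) = 12e^(3t) - 9e^(-3t), v(t) = 8e^(3t) - 9e^(-3t)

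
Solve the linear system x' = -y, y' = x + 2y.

Coefficient matrix A = [[0, -1], [1, 2]].
Characteristic polynomial det(A - λI) = λ^2 - 2λ + 1 = 0.
Single eigenvalue λ = 1 with algebraic multiplicity 2.
Eigenvector v = (-1,1); generalized eigenvector w with (A-λI)w=v is (3,-2).
General solution: e^(t)[c_1·v + c_2·(t·v + w)].

x(t) = -c_1e^(t) - c_2te^(t) + 3c_2e^(t), y(t) = c_1e^(t) + c_2te^(t) - 2c_2e^(t)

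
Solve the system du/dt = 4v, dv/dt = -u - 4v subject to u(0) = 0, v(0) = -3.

Coefficient matrix A = [[0, 4], [-1, -4]].
Characteristic polynomial det(A - λI) = λ^2 + 4λ + 4 = 0.
Single eigenvalue λ = -2 with algebraic multiplicity 2.
Eigenvector v = (-2,1); generalized eigenvector w with (A-λI)w=v is (-3,1).
General solution: e^(-2t)[K_1·v + K_2·(t·v + w)].
Applying u(0)=0, v(0)=-3 gives K_1=-9, K_2=6.

u(t) = -12te^(-2t), v(t) = 6te^(-2t) - 3e^(-2t)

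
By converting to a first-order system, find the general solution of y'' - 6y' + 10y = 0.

Let x_1 = y, x_2 = y'. Then x_1' = x_2 and x_2' = -10x_1 + 6x_2.
A = [[0,1],[-10,6]]; det(A-λI) = λ^2 - 6λ + 10.
Eigenvalues λ = 3 ± i.

y(t) = K_1e^(3t)cos(t) + K_2e^(3t)sin(t)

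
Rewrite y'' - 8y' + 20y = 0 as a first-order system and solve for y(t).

y(t) = C_1e^(4t)cos(2t) + C_2e^(4t)sin(2t)

Let x_1 = y, x_2 = y'. Then x_1' = x_2 and x_2' = -20x_1 + 8x_2.
A = [[0,1],[-20,8]]; det(A-λI) = λ^2 - 8λ + 20.
Eigenvalues λ = 4 ± 2i.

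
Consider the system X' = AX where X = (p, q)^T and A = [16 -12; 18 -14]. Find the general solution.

p(t) = -K_1e^(4t) + 2K_2e^(-2t), q(t) = -K_1e^(4t) + 3K_2e^(-2t)

Coefficient matrix A = [[16, -12], [18, -14]].
Characteristic polynomial det(A - λI) = λ^2 - 2λ - 8 = 0.
Eigenvalues λ = 4, -2.
For λ=4: (A-λI) row 1 is [12, -12], so an eigenvector is (-1, -1).
For λ=-2: (A-λI) row 1 is [18, -12], so an eigenvector is (2, 3).
General solution: K_1e^(4t)(-1,-1) + K_2e^(-2t)(2,3).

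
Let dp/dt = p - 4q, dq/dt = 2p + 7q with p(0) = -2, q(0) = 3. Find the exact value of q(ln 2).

120

A = [[1,-4],[2,7]]; eigenvalues λ = 5, 3.
Eigenvectors: (1,-1) for λ=5, (2,-1) for λ=3.
From the initial condition, c_1 = -4, c_2 = 1.
q(ln 2) = (-4)(2^5)(-1) + (1)(2^3)(-1) = 120.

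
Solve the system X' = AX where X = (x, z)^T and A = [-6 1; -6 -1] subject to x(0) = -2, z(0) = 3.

Coefficient matrix A = [[-6, 1], [-6, -1]].
Characteristic polynomial det(A - λI) = λ^2 + 7λ + 12 = 0.
Eigenvalues λ = -3, -4.
For λ=-3: (A-λI) row 1 is [-3, 1], so an eigenvector is (-1, -3).
For λ=-4: (A-λI) row 1 is [-2, 1], so an eigenvector is (-1, -2).
General solution: K_1e^(-3t)(-1,-3) + K_2e^(-4t)(-1,-2).
Applying x(0)=-2, z(0)=3 gives K_1=-7, K_2=9.

x(t) = 7e^(-3t) - 9e^(-4t), z(t) = 21e^(-3t) - 18e^(-4t)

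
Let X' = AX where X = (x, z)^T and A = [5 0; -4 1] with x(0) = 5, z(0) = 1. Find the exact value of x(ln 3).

A = [[5,0],[-4,1]]; eigenvalues λ = 1, 5.
Eigenvectors: (0,1) for λ=1, (-1,1) for λ=5.
From the initial condition, c_1 = 6, c_2 = -5.
x(ln 3) = (6)(3^1)(0) + (-5)(3^5)(-1) = 1215.

1215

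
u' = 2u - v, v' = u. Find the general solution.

u(t) = -C_1e^(t) - C_2te^(t) - 3C_2e^(t), v(t) = -C_1e^(t) - C_2te^(t) - 2C_2e^(t)

Coefficient matrix A = [[2, -1], [1, 0]].
Characteristic polynomial det(A - λI) = λ^2 - 2λ + 1 = 0.
Single eigenvalue λ = 1 with algebraic multiplicity 2.
Eigenvector v = (-1,-1); generalized eigenvector w with (A-λI)w=v is (-3,-2).
General solution: e^(t)[C_1·v + C_2·(t·v + w)].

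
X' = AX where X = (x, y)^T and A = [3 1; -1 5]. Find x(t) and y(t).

Coefficient matrix A = [[3, 1], [-1, 5]].
Characteristic polynomial det(A - λI) = λ^2 - 8λ + 16 = 0.
Single eigenvalue λ = 4 with algebraic multiplicity 2.
Eigenvector v = (1,1); generalized eigenvector w with (A-λI)w=v is (-1,0).
General solution: e^(4t)[K_1·v + K_2·(t·v + w)].

x(t) = K_1e^(4t) + K_2te^(4t) - K_2e^(4t), y(t) = K_1e^(4t) + K_2te^(4t)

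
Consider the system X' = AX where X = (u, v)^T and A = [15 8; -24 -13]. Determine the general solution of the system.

u(t) = -2C_1e^(3t) + C_2e^(-t), v(t) = 3C_1e^(3t) - 2C_2e^(-t)

Coefficient matrix A = [[15, 8], [-24, -13]].
Characteristic polynomial det(A - λI) = λ^2 - 2λ - 3 = 0.
Eigenvalues λ = 3, -1.
For λ=3: (A-λI) row 1 is [12, 8], so an eigenvector is (-2, 3).
For λ=-1: (A-λI) row 1 is [16, 8], so an eigenvector is (1, -2).
General solution: C_1e^(3t)(-2,3) + C_2e^(-t)(1,-2).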